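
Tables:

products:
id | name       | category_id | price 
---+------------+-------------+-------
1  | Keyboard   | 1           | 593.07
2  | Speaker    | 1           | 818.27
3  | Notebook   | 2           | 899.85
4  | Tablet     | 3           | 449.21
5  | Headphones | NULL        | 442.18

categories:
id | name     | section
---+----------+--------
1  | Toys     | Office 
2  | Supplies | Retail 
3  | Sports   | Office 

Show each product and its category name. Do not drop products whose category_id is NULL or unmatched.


LEFT JOIN keeps every row from products (the left table); where category_id has no match in categories, the category columns become NULL. Walk through each product:
  - product 1 (Keyboard): category_id=1 -> matches Toys
  - product 2 (Speaker): category_id=1 -> matches Toys
  - product 3 (Notebook): category_id=2 -> matches Supplies
  - product 4 (Tablet): category_id=3 -> matches Sports
  - product 5 (Headphones): category_id=NULL, no match -> kept with NULL
All 5 rows appear; 1 has NULL category.

SQL:
SELECT a.name, b.name AS category
FROM products a
LEFT JOIN categories b ON a.category_id = b.id

Result:
name       | category
-----------+---------
Keyboard   | Toys    
Speaker    | Toys    
Notebook   | Supplies
Tablet     | Sports  
Headphones | NULL    


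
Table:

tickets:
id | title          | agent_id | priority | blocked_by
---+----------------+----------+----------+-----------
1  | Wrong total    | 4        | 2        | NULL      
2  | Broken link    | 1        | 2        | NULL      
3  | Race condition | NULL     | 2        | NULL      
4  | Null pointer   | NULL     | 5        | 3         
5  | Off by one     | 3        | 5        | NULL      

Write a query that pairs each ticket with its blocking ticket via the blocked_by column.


This is a self-join: tickets is joined to a second copy of itself, matching each row's blocked_by to another row's id. Use LEFT JOIN so rows with blocked_by=NULL are kept.
  - ticket 1 (Wrong total): blocked_by=NULL -> NULL
  - ticket 2 (Broken link): blocked_by=NULL -> NULL
  - ticket 3 (Race condition): blocked_by=NULL -> NULL
  - ticket 4 (Null pointer): blocked_by=3 -> Race condition
  - ticket 5 (Off by one): blocked_by=NULL -> NULL

SQL:
SELECT a.title AS item, b.title AS blocked_by
FROM tickets a
LEFT JOIN tickets b ON a.blocked_by = b.id

Result:
item           | blocked_by    
---------------+---------------
Wrong total    | NULL          
Broken link    | NULL          
Race condition | NULL          
Null pointer   | Race condition
Off by one     | NULL          


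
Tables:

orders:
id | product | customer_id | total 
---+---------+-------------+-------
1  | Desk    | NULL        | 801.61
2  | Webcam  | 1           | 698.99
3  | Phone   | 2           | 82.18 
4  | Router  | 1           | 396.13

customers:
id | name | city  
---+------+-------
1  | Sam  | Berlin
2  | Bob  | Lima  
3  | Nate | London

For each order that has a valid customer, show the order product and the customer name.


INNER JOIN keeps only orders rows whose customer_id matches an id in customers. Walk through each order:
  - order 1 (Desk): customer_id=NULL, no match -> dropped
  - order 2 (Webcam): customer_id=1 -> matches Sam
  - order 3 (Phone): customer_id=2 -> matches Bob
  - order 4 (Router): customer_id=1 -> matches Sam
So 1 of 4 rows is dropped.

SQL:
SELECT a.product, b.name AS customer
FROM orders a
INNER JOIN customers b ON a.customer_id = b.id

Result:
product | customer
--------+---------
Webcam  | Sam     
Phone   | Bob     
Router  | Sam     


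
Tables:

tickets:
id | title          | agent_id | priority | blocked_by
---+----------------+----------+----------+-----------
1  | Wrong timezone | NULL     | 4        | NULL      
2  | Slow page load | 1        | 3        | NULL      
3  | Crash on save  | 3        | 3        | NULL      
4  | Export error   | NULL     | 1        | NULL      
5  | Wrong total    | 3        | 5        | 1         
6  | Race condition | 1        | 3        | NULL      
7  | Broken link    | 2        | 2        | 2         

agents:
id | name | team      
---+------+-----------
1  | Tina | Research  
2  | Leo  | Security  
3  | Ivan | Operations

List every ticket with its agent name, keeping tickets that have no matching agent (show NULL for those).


LEFT JOIN keeps every row from tickets (the left table); where agent_id has no match in agents, the agent columns become NULL. Walk through each ticket:
  - ticket 1 (Wrong timezone): agent_id=NULL, no match -> kept with NULL
  - ticket 2 (Slow page load): agent_id=1 -> matches Tina
  - ticket 3 (Crash on save): agent_id=3 -> matches Ivan
  - ticket 4 (Export error): agent_id=NULL, no match -> kept with NULL
  - ticket 5 (Wrong total): agent_id=3 -> matches Ivan
  - ticket 6 (Race condition): agent_id=1 -> matches Tina
  - ticket 7 (Broken link): agent_id=2 -> matches Leo
All 7 rows appear; 2 have NULL agent.

SQL:
SELECT a.title, b.name AS agent
FROM tickets a
LEFT JOIN agents b ON a.agent_id = b.id

Result:
title          | agent
---------------+------
Wrong timezone | NULL 
Slow page load | Tina 
Crash on save  | Ivan 
Export error   | NULL 
Wrong total    | Ivan 
Race condition | Tina 
Broken link    | Leo  


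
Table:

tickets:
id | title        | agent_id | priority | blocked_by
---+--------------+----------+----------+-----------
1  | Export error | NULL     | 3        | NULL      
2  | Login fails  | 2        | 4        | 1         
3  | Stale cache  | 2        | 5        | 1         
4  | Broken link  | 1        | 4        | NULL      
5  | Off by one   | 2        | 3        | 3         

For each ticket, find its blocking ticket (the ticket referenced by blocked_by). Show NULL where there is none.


This is a self-join: tickets is joined to a second copy of itself, matching each row's blocked_by to another row's id. Use LEFT JOIN so rows with blocked_by=NULL are kept.
  - ticket 1 (Export error): blocked_by=NULL -> NULL
  - ticket 2 (Login fails): blocked_by=1 -> Export error
  - ticket 3 (Stale cache): blocked_by=1 -> Export error
  - ticket 4 (Broken link): blocked_by=NULL -> NULL
  - ticket 5 (Off by one): blocked_by=3 -> Stale cache

SQL:
SELECT a.title AS item, b.title AS blocked_by
FROM tickets a
LEFT JOIN tickets b ON a.blocked_by = b.id

Result:
item         | blocked_by  
-------------+-------------
Export error | NULL        
Login fails  | Export error
Stale cache  | Export error
Broken link  | NULL        
Off by one   | Stale cache 


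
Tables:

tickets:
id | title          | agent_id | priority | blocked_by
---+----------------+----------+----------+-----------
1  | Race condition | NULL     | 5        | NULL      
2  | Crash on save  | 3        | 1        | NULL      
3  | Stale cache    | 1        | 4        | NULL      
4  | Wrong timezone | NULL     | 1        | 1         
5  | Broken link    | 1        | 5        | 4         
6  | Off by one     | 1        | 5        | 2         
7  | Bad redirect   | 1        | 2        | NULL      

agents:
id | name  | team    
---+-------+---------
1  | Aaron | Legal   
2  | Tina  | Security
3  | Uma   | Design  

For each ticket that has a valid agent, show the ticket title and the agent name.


INNER JOIN keeps only tickets rows whose agent_id matches an id in agents. Walk through each ticket:
  - ticket 1 (Race condition): agent_id=NULL, no match -> dropped
  - ticket 2 (Crash on save): agent_id=3 -> matches Uma
  - ticket 3 (Stale cache): agent_id=1 -> matches Aaron
  - ticket 4 (Wrong timezone): agent_id=NULL, no match -> dropped
  - ticket 5 (Broken link): agent_id=1 -> matches Aaron
  - ticket 6 (Off by one): agent_id=1 -> matches Aaron
  - ticket 7 (Bad redirect): agent_id=1 -> matches Aaron
So 2 of 7 rows are dropped.

SQL:
SELECT a.title, b.name AS agent
FROM tickets a
INNER JOIN agents b ON a.agent_id = b.id

Result:
title         | agent
--------------+------
Crash on save | Uma  
Stale cache   | Aaron
Broken link   | Aaron
Off by one    | Aaron
Bad redirect  | Aaron


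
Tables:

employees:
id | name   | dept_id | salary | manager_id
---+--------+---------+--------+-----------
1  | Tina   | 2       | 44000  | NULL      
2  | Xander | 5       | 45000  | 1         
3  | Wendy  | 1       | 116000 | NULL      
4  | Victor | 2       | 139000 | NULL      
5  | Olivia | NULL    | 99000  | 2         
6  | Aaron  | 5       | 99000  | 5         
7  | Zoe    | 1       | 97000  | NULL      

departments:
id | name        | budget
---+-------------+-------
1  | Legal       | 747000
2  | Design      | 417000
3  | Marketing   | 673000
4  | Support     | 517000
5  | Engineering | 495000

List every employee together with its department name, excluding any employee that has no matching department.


INNER JOIN keeps only employees rows whose dept_id matches an id in departments. Walk through each employee:
  - employee 1 (Tina): dept_id=2 -> matches Design
  - employee 2 (Xander): dept_id=5 -> matches Engineering
  - employee 3 (Wendy): dept_id=1 -> matches Legal
  - employee 4 (Victor): dept_id=2 -> matches Design
  - employee 5 (Olivia): dept_id=NULL, no match -> dropped
  - employee 6 (Aaron): dept_id=5 -> matches Engineering
  - employee 7 (Zoe): dept_id=1 -> matches Legal
So 1 of 7 rows is dropped.

SQL:
SELECT a.name, b.name AS department
FROM employees a
INNER JOIN departments b ON a.dept_id = b.id

Result:
name   | department 
-------+------------
Tina   | Design     
Xander | Engineering
Wendy  | Legal      
Victor | Design     
Aaron  | Engineering
Zoe    | Legal      


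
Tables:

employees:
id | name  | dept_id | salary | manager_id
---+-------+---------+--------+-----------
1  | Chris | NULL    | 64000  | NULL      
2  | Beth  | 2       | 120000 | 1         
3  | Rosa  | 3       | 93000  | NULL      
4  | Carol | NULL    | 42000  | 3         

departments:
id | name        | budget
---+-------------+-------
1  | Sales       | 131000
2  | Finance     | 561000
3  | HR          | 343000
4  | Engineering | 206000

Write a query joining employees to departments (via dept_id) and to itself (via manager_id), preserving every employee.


Two LEFT JOINs from the same base table employees: one to departments via dept_id, one to employees itself via manager_id. Both are LEFT so every employee is preserved.
Match against departments:
  - employee 1 (Chris): dept_id=NULL, no match -> kept with NULL
  - employee 2 (Beth): dept_id=2 -> matches Finance
  - employee 3 (Rosa): dept_id=3 -> matches HR
  - employee 4 (Carol): dept_id=NULL, no match -> kept with NULL
Match against employees (self):
  - employee 1 (Chris): manager_id=NULL -> NULL
  - employee 2 (Beth): manager_id=1 -> Chris
  - employee 3 (Rosa): manager_id=NULL -> NULL
  - employee 4 (Carol): manager_id=3 -> Rosa

SQL:
SELECT a.name, b.name AS department, c.name AS manager
FROM employees a
LEFT JOIN departments b ON a.dept_id = b.id
LEFT JOIN employees c ON a.manager_id = c.id

Result:
name  | department | manager
------+------------+--------
Chris | NULL       | NULL   
Beth  | Finance    | Chris  
Rosa  | HR         | NULL   
Carol | NULL       | Rosa   


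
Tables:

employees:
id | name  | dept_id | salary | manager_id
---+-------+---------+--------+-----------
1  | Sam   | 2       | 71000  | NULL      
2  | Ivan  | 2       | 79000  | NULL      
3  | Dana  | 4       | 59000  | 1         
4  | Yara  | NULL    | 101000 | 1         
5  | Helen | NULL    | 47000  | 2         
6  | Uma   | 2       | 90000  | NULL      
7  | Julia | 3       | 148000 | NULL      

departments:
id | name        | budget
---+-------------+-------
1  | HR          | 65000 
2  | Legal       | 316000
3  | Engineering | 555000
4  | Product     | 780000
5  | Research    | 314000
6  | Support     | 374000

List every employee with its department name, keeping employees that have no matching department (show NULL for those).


LEFT JOIN keeps every row from employees (the left table); where dept_id has no match in departments, the department columns become NULL. Walk through each employee:
  - employee 1 (Sam): dept_id=2 -> matches Legal
  - employee 2 (Ivan): dept_id=2 -> matches Legal
  - employee 3 (Dana): dept_id=4 -> matches Product
  - employee 4 (Yara): dept_id=NULL, no match -> kept with NULL
  - employee 5 (Helen): dept_id=NULL, no match -> kept with NULL
  - employee 6 (Uma): dept_id=2 -> matches Legal
  - employee 7 (Julia): dept_id=3 -> matches Engineering
All 7 rows appear; 2 have NULL department.

SQL:
SELECT a.name, b.name AS department
FROM employees a
LEFT JOIN departments b ON a.dept_id = b.id

Result:
name  | department 
------+------------
Sam   | Legal      
Ivan  | Legal      
Dana  | Product    
Yara  | NULL       
Helen | NULL       
Uma   | Legal      
Julia | Engineering


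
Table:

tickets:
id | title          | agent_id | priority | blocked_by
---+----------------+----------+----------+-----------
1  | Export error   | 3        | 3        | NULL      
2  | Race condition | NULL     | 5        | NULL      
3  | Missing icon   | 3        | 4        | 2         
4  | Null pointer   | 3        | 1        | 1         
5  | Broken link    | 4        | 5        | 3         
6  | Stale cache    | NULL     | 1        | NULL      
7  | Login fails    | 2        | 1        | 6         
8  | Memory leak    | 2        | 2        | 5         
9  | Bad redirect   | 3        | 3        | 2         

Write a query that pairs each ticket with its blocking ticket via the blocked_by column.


This is a self-join: tickets is joined to a second copy of itself, matching each row's blocked_by to another row's id. Use LEFT JOIN so rows with blocked_by=NULL are kept.
  - ticket 1 (Export error): blocked_by=NULL -> NULL
  - ticket 2 (Race condition): blocked_by=NULL -> NULL
  - ticket 3 (Missing icon): blocked_by=2 -> Race condition
  - ticket 4 (Null pointer): blocked_by=1 -> Export error
  - ticket 5 (Broken link): blocked_by=3 -> Missing icon
  - ticket 6 (Stale cache): blocked_by=NULL -> NULL
  - ticket 7 (Login fails): blocked_by=6 -> Stale cache
  - ticket 8 (Memory leak): blocked_by=5 -> Broken link
  - ticket 9 (Bad redirect): blocked_by=2 -> Race condition

SQL:
SELECT a.title AS item, b.title AS blocked_by
FROM tickets a
LEFT JOIN tickets b ON a.blocked_by = b.id

Result:
item           | blocked_by    
---------------+---------------
Export error   | NULL          
Race condition | NULL          
Missing icon   | Race condition
Null pointer   | Export error  
Broken link    | Missing icon  
Stale cache    | NULL          
Login fails    | Stale cache   
Memory leak    | Broken link   
Bad redirect   | Race condition


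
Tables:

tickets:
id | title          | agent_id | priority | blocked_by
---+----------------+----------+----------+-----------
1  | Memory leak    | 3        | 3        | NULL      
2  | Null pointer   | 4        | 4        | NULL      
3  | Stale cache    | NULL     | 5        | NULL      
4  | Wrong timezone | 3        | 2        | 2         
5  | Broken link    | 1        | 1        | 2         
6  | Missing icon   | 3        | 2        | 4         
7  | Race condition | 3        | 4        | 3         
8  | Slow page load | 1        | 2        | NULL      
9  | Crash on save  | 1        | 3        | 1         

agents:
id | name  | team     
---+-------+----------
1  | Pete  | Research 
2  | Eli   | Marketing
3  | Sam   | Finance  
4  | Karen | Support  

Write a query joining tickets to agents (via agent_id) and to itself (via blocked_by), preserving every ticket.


Two LEFT JOINs from the same base table tickets: one to agents via agent_id, one to tickets itself via blocked_by. Both are LEFT so every ticket is preserved.
Match against agents:
  - ticket 1 (Memory leak): agent_id=3 -> matches Sam
  - ticket 2 (Null pointer): agent_id=4 -> matches Karen
  - ticket 3 (Stale cache): agent_id=NULL, no match -> kept with NULL
  - ticket 4 (Wrong timezone): agent_id=3 -> matches Sam
  - ticket 5 (Broken link): agent_id=1 -> matches Pete
  - ticket 6 (Missing icon): agent_id=3 -> matches Sam
  - ticket 7 (Race condition): agent_id=3 -> matches Sam
  - ticket 8 (Slow page load): agent_id=1 -> matches Pete
  - ticket 9 (Crash on save): agent_id=1 -> matches Pete
Match against tickets (self):
  - ticket 1 (Memory leak): blocked_by=NULL -> NULL
  - ticket 2 (Null pointer): blocked_by=NULL -> NULL
  - ticket 3 (Stale cache): blocked_by=NULL -> NULL
  - ticket 4 (Wrong timezone): blocked_by=2 -> Null pointer
  - ticket 5 (Broken link): blocked_by=2 -> Null pointer
  - ticket 6 (Missing icon): blocked_by=4 -> Wrong timezone
  - ticket 7 (Race condition): blocked_by=3 -> Stale cache
  - ticket 8 (Slow page load): blocked_by=NULL -> NULL
  - ticket 9 (Crash on save): blocked_by=1 -> Memory leak

SQL:
SELECT a.title, b.name AS agent, c.title AS blocked_by
FROM tickets a
LEFT JOIN agents b ON a.agent_id = b.id
LEFT JOIN tickets c ON a.blocked_by = c.id

Result:
title          | agent | blocked_by    
---------------+-------+---------------
Memory leak    | Sam   | NULL          
Null pointer   | Karen | NULL          
Stale cache    | NULL  | NULL          
Wrong timezone | Sam   | Null pointer  
Broken link    | Pete  | Null pointer  
Missing icon   | Sam   | Wrong timezone
Race condition | Sam   | Stale cache   
Slow page load | Pete  | NULL          
Crash on save  | Pete  | Memory leak   


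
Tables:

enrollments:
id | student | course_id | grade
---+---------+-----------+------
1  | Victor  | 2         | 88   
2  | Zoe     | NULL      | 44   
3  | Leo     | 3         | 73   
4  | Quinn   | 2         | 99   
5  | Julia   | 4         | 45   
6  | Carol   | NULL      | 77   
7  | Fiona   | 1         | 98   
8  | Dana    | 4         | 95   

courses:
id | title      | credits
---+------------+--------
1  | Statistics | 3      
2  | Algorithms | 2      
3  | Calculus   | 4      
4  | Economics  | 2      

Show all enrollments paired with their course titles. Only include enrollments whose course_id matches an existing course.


INNER JOIN keeps only enrollments rows whose course_id matches an id in courses. Walk through each enrollment:
  - enrollment 1 (Victor): course_id=2 -> matches Algorithms
  - enrollment 2 (Zoe): course_id=NULL, no match -> dropped
  - enrollment 3 (Leo): course_id=3 -> matches Calculus
  - enrollment 4 (Quinn): course_id=2 -> matches Algorithms
  - enrollment 5 (Julia): course_id=4 -> matches Economics
  - enrollment 6 (Carol): course_id=NULL, no match -> dropped
  - enrollment 7 (Fiona): course_id=1 -> matches Statistics
  - enrollment 8 (Dana): course_id=4 -> matches Economics
So 2 of 8 rows are dropped.

SQL:
SELECT a.student, b.title AS course
FROM enrollments a
INNER JOIN courses b ON a.course_id = b.id

Result:
student | course    
--------+-----------
Victor  | Algorithms
Leo     | Calculus  
Quinn   | Algorithms
Julia   | Economics 
Fiona   | Statistics
Dana    | Economics 


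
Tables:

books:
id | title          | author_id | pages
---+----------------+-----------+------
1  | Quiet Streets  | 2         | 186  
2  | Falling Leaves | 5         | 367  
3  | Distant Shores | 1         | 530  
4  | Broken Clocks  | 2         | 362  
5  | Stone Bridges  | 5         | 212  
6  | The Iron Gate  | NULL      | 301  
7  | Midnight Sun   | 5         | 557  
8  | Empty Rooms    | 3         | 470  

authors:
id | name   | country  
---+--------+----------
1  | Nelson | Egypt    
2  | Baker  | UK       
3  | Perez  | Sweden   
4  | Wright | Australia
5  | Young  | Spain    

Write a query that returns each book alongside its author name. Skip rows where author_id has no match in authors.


INNER JOIN keeps only books rows whose author_id matches an id in authors. Walk through each book:
  - book 1 (Quiet Streets): author_id=2 -> matches Baker
  - book 2 (Falling Leaves): author_id=5 -> matches Young
  - book 3 (Distant Shores): author_id=1 -> matches Nelson
  - book 4 (Broken Clocks): author_id=2 -> matches Baker
  - book 5 (Stone Bridges): author_id=5 -> matches Young
  - book 6 (The Iron Gate): author_id=NULL, no match -> dropped
  - book 7 (Midnight Sun): author_id=5 -> matches Young
  - book 8 (Empty Rooms): author_id=3 -> matches Perez
So 1 of 8 rows is dropped.

SQL:
SELECT a.title, b.name AS author
FROM books a
INNER JOIN authors b ON a.author_id = b.id

Result:
title          | author
---------------+-------
Quiet Streets  | Baker 
Falling Leaves | Young 
Distant Shores | Nelson
Broken Clocks  | Baker 
Stone Bridges  | Young 
Midnight Sun   | Young 
Empty Rooms    | Perez 


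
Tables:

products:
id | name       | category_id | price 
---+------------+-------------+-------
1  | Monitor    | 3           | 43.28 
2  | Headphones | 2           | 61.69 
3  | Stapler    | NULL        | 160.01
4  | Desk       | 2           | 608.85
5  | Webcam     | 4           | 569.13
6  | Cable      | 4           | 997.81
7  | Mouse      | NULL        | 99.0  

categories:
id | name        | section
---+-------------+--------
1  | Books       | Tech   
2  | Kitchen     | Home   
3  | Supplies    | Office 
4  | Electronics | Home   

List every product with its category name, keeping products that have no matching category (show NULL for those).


LEFT JOIN keeps every row from products (the left table); where category_id has no match in categories, the category columns become NULL. Walk through each product:
  - product 1 (Monitor): category_id=3 -> matches Supplies
  - product 2 (Headphones): category_id=2 -> matches Kitchen
  - product 3 (Stapler): category_id=NULL, no match -> kept with NULL
  - product 4 (Desk): category_id=2 -> matches Kitchen
  - product 5 (Webcam): category_id=4 -> matches Electronics
  - product 6 (Cable): category_id=4 -> matches Electronics
  - product 7 (Mouse): category_id=NULL, no match -> kept with NULL
All 7 rows appear; 2 have NULL category.

SQL:
SELECT a.name, b.name AS category
FROM products a
LEFT JOIN categories b ON a.category_id = b.id

Result:
name       | category   
-----------+------------
Monitor    | Supplies   
Headphones | Kitchen    
Stapler    | NULL       
Desk       | Kitchen    
Webcam     | Electronics
Cable      | Electronics
Mouse      | NULL       


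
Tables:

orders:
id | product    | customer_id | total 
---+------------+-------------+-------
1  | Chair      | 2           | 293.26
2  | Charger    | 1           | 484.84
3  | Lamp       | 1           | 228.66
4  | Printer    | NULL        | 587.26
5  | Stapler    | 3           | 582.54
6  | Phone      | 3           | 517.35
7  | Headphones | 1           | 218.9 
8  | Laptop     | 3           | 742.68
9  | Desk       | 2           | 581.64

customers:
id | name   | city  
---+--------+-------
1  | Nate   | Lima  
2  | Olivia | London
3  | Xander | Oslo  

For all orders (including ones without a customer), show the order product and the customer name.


LEFT JOIN keeps every row from orders (the left table); where customer_id has no match in customers, the customer columns become NULL. Walk through each order:
  - order 1 (Chair): customer_id=2 -> matches Olivia
  - order 2 (Charger): customer_id=1 -> matches Nate
  - order 3 (Lamp): customer_id=1 -> matches Nate
  - order 4 (Printer): customer_id=NULL, no match -> kept with NULL
  - order 5 (Stapler): customer_id=3 -> matches Xander
  - order 6 (Phone): customer_id=3 -> matches Xander
  - order 7 (Headphones): customer_id=1 -> matches Nate
  - order 8 (Laptop): customer_id=3 -> matches Xander
  - order 9 (Desk): customer_id=2 -> matches Olivia
All 9 rows appear; 1 has NULL customer.

SQL:
SELECT a.product, b.name AS customer
FROM orders a
LEFT JOIN customers b ON a.customer_id = b.id

Result:
product    | customer
-----------+---------
Chair      | Olivia  
Charger    | Nate    
Lamp       | Nate    
Printer    | NULL    
Stapler    | Xander  
Phone      | Xander  
Headphones | Nate    
Laptop     | Xander  
Desk       | Olivia  


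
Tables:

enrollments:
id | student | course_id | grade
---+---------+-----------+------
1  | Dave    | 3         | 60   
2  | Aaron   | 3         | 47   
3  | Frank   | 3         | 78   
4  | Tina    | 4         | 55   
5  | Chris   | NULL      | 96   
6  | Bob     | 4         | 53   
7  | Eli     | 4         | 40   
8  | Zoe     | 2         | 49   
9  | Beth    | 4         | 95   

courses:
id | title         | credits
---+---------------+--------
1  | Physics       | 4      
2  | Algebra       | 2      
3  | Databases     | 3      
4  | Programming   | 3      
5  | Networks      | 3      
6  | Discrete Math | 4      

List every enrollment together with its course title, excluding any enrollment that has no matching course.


INNER JOIN keeps only enrollments rows whose course_id matches an id in courses. Walk through each enrollment:
  - enrollment 1 (Dave): course_id=3 -> matches Databases
  - enrollment 2 (Aaron): course_id=3 -> matches Databases
  - enrollment 3 (Frank): course_id=3 -> matches Databases
  - enrollment 4 (Tina): course_id=4 -> matches Programming
  - enrollment 5 (Chris): course_id=NULL, no match -> dropped
  - enrollment 6 (Bob): course_id=4 -> matches Programming
  - enrollment 7 (Eli): course_id=4 -> matches Programming
  - enrollment 8 (Zoe): course_id=2 -> matches Algebra
  - enrollment 9 (Beth): course_id=4 -> matches Programming
So 1 of 9 rows is dropped.

SQL:
SELECT a.student, b.title AS course
FROM enrollments a
INNER JOIN courses b ON a.course_id = b.id

Result:
student | course     
--------+------------
Dave    | Databases  
Aaron   | Databases  
Frank   | Databases  
Tina    | Programming
Bob     | Programming
Eli     | Programming
Zoe     | Algebra    
Beth    | Programming


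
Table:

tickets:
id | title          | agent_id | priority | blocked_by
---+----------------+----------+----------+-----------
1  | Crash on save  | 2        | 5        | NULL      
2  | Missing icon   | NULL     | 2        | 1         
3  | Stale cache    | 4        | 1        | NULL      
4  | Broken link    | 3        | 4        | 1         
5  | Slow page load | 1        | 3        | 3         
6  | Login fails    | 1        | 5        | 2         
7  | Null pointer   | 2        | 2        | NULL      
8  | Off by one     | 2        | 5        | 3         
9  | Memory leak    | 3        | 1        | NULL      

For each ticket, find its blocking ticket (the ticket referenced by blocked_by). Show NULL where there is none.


This is a self-join: tickets is joined to a second copy of itself, matching each row's blocked_by to another row's id. Use LEFT JOIN so rows with blocked_by=NULL are kept.
  - ticket 1 (Crash on save): blocked_by=NULL -> NULL
  - ticket 2 (Missing icon): blocked_by=1 -> Crash on save
  - ticket 3 (Stale cache): blocked_by=NULL -> NULL
  - ticket 4 (Broken link): blocked_by=1 -> Crash on save
  - ticket 5 (Slow page load): blocked_by=3 -> Stale cache
  - ticket 6 (Login fails): blocked_by=2 -> Missing icon
  - ticket 7 (Null pointer): blocked_by=NULL -> NULL
  - ticket 8 (Off by one): blocked_by=3 -> Stale cache
  - ticket 9 (Memory leak): blocked_by=NULL -> NULL

SQL:
SELECT a.title AS item, b.title AS blocked_by
FROM tickets a
LEFT JOIN tickets b ON a.blocked_by = b.id

Result:
item           | blocked_by   
---------------+--------------
Crash on save  | NULL         
Missing icon   | Crash on save
Stale cache    | NULL         
Broken link    | Crash on save
Slow page load | Stale cache  
Login fails    | Missing icon 
Null pointer   | NULL         
Off by one     | Stale cache  
Memory leak    | NULL         


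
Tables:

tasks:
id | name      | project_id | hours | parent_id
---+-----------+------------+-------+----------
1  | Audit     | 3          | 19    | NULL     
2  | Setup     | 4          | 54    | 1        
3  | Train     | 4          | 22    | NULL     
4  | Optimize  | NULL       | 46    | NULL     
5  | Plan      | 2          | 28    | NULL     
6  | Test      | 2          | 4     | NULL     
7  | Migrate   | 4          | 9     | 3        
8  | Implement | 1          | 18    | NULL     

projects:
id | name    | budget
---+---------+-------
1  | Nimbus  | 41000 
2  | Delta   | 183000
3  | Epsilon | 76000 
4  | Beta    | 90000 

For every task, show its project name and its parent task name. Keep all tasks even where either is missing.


Two LEFT JOINs from the same base table tasks: one to projects via project_id, one to tasks itself via parent_id. Both are LEFT so every task is preserved.
Match against projects:
  - task 1 (Audit): project_id=3 -> matches Epsilon
  - task 2 (Setup): project_id=4 -> matches Beta
  - task 3 (Train): project_id=4 -> matches Beta
  - task 4 (Optimize): project_id=NULL, no match -> kept with NULL
  - task 5 (Plan): project_id=2 -> matches Delta
  - task 6 (Test): project_id=2 -> matches Delta
  - task 7 (Migrate): project_id=4 -> matches Beta
  - task 8 (Implement): project_id=1 -> matches Nimbus
Match against tasks (self):
  - task 1 (Audit): parent_id=NULL -> NULL
  - task 2 (Setup): parent_id=1 -> Audit
  - task 3 (Train): parent_id=NULL -> NULL
  - task 4 (Optimize): parent_id=NULL -> NULL
  - task 5 (Plan): parent_id=NULL -> NULL
  - task 6 (Test): parent_id=NULL -> NULL
  - task 7 (Migrate): parent_id=3 -> Train
  - task 8 (Implement): parent_id=NULL -> NULL

SQL:
SELECT a.name, b.name AS project, c.name AS parent
FROM tasks a
LEFT JOIN projects b ON a.project_id = b.id
LEFT JOIN tasks c ON a.parent_id = c.id

Result:
name      | project | parent
----------+---------+-------
Audit     | Epsilon | NULL  
Setup     | Beta    | Audit 
Train     | Beta    | NULL  
Optimize  | NULL    | NULL  
Plan      | Delta   | NULL  
Test      | Delta   | NULL  
Migrate   | Beta    | Train 
Implement | Nimbus  | NULL  


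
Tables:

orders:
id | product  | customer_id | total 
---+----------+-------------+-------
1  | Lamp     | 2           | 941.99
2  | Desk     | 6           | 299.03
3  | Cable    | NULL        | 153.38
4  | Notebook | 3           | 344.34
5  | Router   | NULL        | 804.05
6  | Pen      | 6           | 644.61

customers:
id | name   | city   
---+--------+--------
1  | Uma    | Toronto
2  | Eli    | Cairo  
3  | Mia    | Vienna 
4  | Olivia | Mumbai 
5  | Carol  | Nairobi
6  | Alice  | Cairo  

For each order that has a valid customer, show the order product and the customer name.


INNER JOIN keeps only orders rows whose customer_id matches an id in customers. Walk through each order:
  - order 1 (Lamp): customer_id=2 -> matches Eli
  - order 2 (Desk): customer_id=6 -> matches Alice
  - order 3 (Cable): customer_id=NULL, no match -> dropped
  - order 4 (Notebook): customer_id=3 -> matches Mia
  - order 5 (Router): customer_id=NULL, no match -> dropped
  - order 6 (Pen): customer_id=6 -> matches Alice
So 2 of 6 rows are dropped.

SQL:
SELECT a.product, b.name AS customer
FROM orders a
INNER JOIN customers b ON a.customer_id = b.id

Result:
product  | customer
---------+---------
Lamp     | Eli     
Desk     | Alice   
Notebook | Mia     
Pen      | Alice   


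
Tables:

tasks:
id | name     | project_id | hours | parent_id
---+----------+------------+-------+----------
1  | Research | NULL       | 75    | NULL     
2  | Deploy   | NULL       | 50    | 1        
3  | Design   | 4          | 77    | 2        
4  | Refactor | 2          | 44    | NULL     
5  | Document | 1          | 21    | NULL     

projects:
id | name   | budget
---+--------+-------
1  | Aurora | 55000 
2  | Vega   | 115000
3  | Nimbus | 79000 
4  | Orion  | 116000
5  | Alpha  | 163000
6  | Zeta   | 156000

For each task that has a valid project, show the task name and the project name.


INNER JOIN keeps only tasks rows whose project_id matches an id in projects. Walk through each task:
  - task 1 (Research): project_id=NULL, no match -> dropped
  - task 2 (Deploy): project_id=NULL, no match -> dropped
  - task 3 (Design): project_id=4 -> matches Orion
  - task 4 (Refactor): project_id=2 -> matches Vega
  - task 5 (Document): project_id=1 -> matches Aurora
So 2 of 5 rows are dropped.

SQL:
SELECT a.name, b.name AS project
FROM tasks a
INNER JOIN projects b ON a.project_id = b.id

Result:
name     | project
---------+--------
Design   | Orion  
Refactor | Vega   
Document | Aurora 


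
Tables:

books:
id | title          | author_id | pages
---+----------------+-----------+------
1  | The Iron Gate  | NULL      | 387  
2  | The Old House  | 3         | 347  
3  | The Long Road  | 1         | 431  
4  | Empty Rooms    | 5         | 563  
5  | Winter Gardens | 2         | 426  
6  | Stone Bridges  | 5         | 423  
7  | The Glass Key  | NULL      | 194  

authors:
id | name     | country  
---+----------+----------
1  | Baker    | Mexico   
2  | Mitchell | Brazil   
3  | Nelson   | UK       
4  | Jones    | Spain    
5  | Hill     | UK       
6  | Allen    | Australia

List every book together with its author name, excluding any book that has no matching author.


INNER JOIN keeps only books rows whose author_id matches an id in authors. Walk through each book:
  - book 1 (The Iron Gate): author_id=NULL, no match -> dropped
  - book 2 (The Old House): author_id=3 -> matches Nelson
  - book 3 (The Long Road): author_id=1 -> matches Baker
  - book 4 (Empty Rooms): author_id=5 -> matches Hill
  - book 5 (Winter Gardens): author_id=2 -> matches Mitchell
  - book 6 (Stone Bridges): author_id=5 -> matches Hill
  - book 7 (The Glass Key): author_id=NULL, no match -> dropped
So 2 of 7 rows are dropped.

SQL:
SELECT a.title, b.name AS author
FROM books a
INNER JOIN authors b ON a.author_id = b.id

Result:
title          | author  
---------------+---------
The Old House  | Nelson  
The Long Road  | Baker   
Empty Rooms    | Hill    
Winter Gardens | Mitchell
Stone Bridges  | Hill    


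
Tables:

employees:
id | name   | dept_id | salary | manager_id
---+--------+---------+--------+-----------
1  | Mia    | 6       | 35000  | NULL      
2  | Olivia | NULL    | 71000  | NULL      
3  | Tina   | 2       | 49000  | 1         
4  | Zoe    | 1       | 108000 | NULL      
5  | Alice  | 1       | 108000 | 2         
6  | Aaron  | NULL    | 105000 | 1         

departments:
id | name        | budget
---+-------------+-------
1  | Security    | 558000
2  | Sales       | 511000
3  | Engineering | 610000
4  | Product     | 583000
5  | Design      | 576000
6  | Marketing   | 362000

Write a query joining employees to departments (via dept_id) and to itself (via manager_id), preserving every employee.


Two LEFT JOINs from the same base table employees: one to departments via dept_id, one to employees itself via manager_id. Both are LEFT so every employee is preserved.
Match against departments:
  - employee 1 (Mia): dept_id=6 -> matches Marketing
  - employee 2 (Olivia): dept_id=NULL, no match -> kept with NULL
  - employee 3 (Tina): dept_id=2 -> matches Sales
  - employee 4 (Zoe): dept_id=1 -> matches Security
  - employee 5 (Alice): dept_id=1 -> matches Security
  - employee 6 (Aaron): dept_id=NULL, no match -> kept with NULL
Match against employees (self):
  - employee 1 (Mia): manager_id=NULL -> NULL
  - employee 2 (Olivia): manager_id=NULL -> NULL
  - employee 3 (Tina): manager_id=1 -> Mia
  - employee 4 (Zoe): manager_id=NULL -> NULL
  - employee 5 (Alice): manager_id=2 -> Olivia
  - employee 6 (Aaron): manager_id=1 -> Mia

SQL:
SELECT a.name, b.name AS department, c.name AS manager
FROM employees a
LEFT JOIN departments b ON a.dept_id = b.id
LEFT JOIN employees c ON a.manager_id = c.id

Result:
name   | department | manager
-------+------------+--------
Mia    | Marketing  | NULL   
Olivia | NULL       | NULL   
Tina   | Sales      | Mia    
Zoe    | Security   | NULL   
Alice  | Security   | Olivia 
Aaron  | NULL       | Mia    


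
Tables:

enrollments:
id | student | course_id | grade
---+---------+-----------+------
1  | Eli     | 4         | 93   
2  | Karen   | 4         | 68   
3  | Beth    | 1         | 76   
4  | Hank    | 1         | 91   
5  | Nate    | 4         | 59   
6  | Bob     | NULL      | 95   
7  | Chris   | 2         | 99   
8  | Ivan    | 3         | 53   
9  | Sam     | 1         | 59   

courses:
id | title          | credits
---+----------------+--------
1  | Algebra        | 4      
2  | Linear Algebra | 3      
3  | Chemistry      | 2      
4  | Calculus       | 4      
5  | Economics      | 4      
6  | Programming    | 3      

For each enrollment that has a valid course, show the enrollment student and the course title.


INNER JOIN keeps only enrollments rows whose course_id matches an id in courses. Walk through each enrollment:
  - enrollment 1 (Eli): course_id=4 -> matches Calculus
  - enrollment 2 (Karen): course_id=4 -> matches Calculus
  - enrollment 3 (Beth): course_id=1 -> matches Algebra
  - enrollment 4 (Hank): course_id=1 -> matches Algebra
  - enrollment 5 (Nate): course_id=4 -> matches Calculus
  - enrollment 6 (Bob): course_id=NULL, no match -> dropped
  - enrollment 7 (Chris): course_id=2 -> matches Linear Algebra
  - enrollment 8 (Ivan): course_id=3 -> matches Chemistry
  - enrollment 9 (Sam): course_id=1 -> matches Algebra
So 1 of 9 rows is dropped.

SQL:
SELECT a.student, b.title AS course
FROM enrollments a
INNER JOIN courses b ON a.course_id = b.id

Result:
student | course        
--------+---------------
Eli     | Calculus      
Karen   | Calculus      
Beth    | Algebra       
Hank    | Algebra       
Nate    | Calculus      
Chris   | Linear Algebra
Ivan    | Chemistry     
Sam     | Algebra       


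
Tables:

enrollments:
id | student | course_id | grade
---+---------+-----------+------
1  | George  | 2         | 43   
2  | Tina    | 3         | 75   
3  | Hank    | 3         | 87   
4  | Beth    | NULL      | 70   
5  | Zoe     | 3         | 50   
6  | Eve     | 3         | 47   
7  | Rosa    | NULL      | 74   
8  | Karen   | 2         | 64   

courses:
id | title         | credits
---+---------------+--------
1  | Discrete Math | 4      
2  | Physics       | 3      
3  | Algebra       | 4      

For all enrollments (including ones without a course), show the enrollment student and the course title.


LEFT JOIN keeps every row from enrollments (the left table); where course_id has no match in courses, the course columns become NULL. Walk through each enrollment:
  - enrollment 1 (George): course_id=2 -> matches Physics
  - enrollment 2 (Tina): course_id=3 -> matches Algebra
  - enrollment 3 (Hank): course_id=3 -> matches Algebra
  - enrollment 4 (Beth): course_id=NULL, no match -> kept with NULL
  - enrollment 5 (Zoe): course_id=3 -> matches Algebra
  - enrollment 6 (Eve): course_id=3 -> matches Algebra
  - enrollment 7 (Rosa): course_id=NULL, no match -> kept with NULL
  - enrollment 8 (Karen): course_id=2 -> matches Physics
All 8 rows appear; 2 have NULL course.

SQL:
SELECT a.student, b.title AS course
FROM enrollments a
LEFT JOIN courses b ON a.course_id = b.id

Result:
student | course 
--------+--------
George  | Physics
Tina    | Algebra
Hank    | Algebra
Beth    | NULL   
Zoe     | Algebra
Eve     | Algebra
Rosa    | NULL   
Karen   | Physics


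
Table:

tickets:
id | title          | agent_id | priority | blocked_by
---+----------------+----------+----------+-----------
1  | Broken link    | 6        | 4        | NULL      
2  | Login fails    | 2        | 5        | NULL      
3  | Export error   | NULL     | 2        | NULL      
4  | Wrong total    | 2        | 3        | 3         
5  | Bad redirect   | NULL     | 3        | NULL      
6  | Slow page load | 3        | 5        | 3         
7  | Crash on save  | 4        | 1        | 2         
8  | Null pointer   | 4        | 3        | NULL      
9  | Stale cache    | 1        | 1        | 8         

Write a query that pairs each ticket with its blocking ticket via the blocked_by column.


This is a self-join: tickets is joined to a second copy of itself, matching each row's blocked_by to another row's id. Use LEFT JOIN so rows with blocked_by=NULL are kept.
  - ticket 1 (Broken link): blocked_by=NULL -> NULL
  - ticket 2 (Login fails): blocked_by=NULL -> NULL
  - ticket 3 (Export error): blocked_by=NULL -> NULL
  - ticket 4 (Wrong total): blocked_by=3 -> Export error
  - ticket 5 (Bad redirect): blocked_by=NULL -> NULL
  - ticket 6 (Slow page load): blocked_by=3 -> Export error
  - ticket 7 (Crash on save): blocked_by=2 -> Login fails
  - ticket 8 (Null pointer): blocked_by=NULL -> NULL
  - ticket 9 (Stale cache): blocked_by=8 -> Null pointer

SQL:
SELECT a.title AS item, b.title AS blocked_by
FROM tickets a
LEFT JOIN tickets b ON a.blocked_by = b.id

Result:
item           | blocked_by  
---------------+-------------
Broken link    | NULL        
Login fails    | NULL        
Export error   | NULL        
Wrong total    | Export error
Bad redirect   | NULL        
Slow page load | Export error
Crash on save  | Login fails 
Null pointer   | NULL        
Stale cache    | Null pointer
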